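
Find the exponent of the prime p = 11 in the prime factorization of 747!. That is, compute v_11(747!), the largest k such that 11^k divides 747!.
v_11(747!) = 73

Legendre's formula: v_p(n!) = Σ_{k ≥ 1} ⌊n / p^k⌋. For p = 11, n = 747, the terms are:
  ⌊747/11^1⌋ = ⌊747/11⌋ = 67
  ⌊747/11^2⌋ = ⌊747/121⌋ = 6
(the next term ⌊747/11^3⌋ = 0, terminating the sum). Summing: v_11(747!) = 67 + 6 = 73.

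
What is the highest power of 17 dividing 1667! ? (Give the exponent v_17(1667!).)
v_17(1667!) = 103

Legendre's formula: v_p(n!) = Σ_{k ≥ 1} ⌊n / p^k⌋. For p = 17, n = 1667, the terms are:
  ⌊1667/17^1⌋ = ⌊1667/17⌋ = 98
  ⌊1667/17^2⌋ = ⌊1667/289⌋ = 5
(the next term ⌊1667/17^3⌋ = 0, terminating the sum). Summing: v_17(1667!) = 98 + 5 = 103.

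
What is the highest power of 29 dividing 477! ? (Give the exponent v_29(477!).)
v_29(477!) = 16

Legendre's formula: v_p(n!) = Σ_{k ≥ 1} ⌊n / p^k⌋. For p = 29, n = 477, the terms are:
  ⌊477/29^1⌋ = ⌊477/29⌋ = 16
(the next term ⌊477/29^2⌋ = 0, terminating the sum). Summing: v_29(477!) = 16 = 16.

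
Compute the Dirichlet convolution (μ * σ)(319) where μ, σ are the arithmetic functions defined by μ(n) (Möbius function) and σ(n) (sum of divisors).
(μ * σ)(319) = 319

Divisors of 319: [1, 11, 29, 319]. For each d | 319:
  d = 1: μ(1) · σ(319/1) = 1 · 360 = 360
  d = 11: μ(11) · σ(319/11) = -1 · 30 = -30
  d = 29: μ(29) · σ(319/29) = -1 · 12 = -12
  d = 319: μ(319) · σ(319/319) = 1 · 1 = 1
Summing: (μ * σ)(319) = 360 + -30 + -12 + 1 = 319.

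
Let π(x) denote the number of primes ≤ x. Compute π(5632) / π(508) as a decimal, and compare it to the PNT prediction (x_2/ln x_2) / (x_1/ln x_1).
π(5632)/π(508) = 739/96 ≈ 7.6979;  PNT prediction ≈ 7.9983.

π(508) = 96 and π(5632) = 739, so π(5632)/π(508) ≈ 7.6979. The PNT-predicted ratio is (5632/ln(5632)) / (508/ln(508)) ≈ 7.9983. The two agree to within a few percent, as expected.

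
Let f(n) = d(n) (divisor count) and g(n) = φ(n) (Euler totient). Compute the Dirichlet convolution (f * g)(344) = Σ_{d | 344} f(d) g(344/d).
(d * φ)(344) = 660

Divisors of 344: [1, 2, 4, 8, 43, 86, 172, 344]. For each d | 344:
  d = 1: d(1) · φ(344/1) = 1 · 168 = 168
  d = 2: d(2) · φ(344/2) = 2 · 84 = 168
  d = 4: d(4) · φ(344/4) = 3 · 42 = 126
  d = 8: d(8) · φ(344/8) = 4 · 42 = 168
  d = 43: d(43) · φ(344/43) = 2 · 4 = 8
  d = 86: d(86) · φ(344/86) = 4 · 2 = 8
  d = 172: d(172) · φ(344/172) = 6 · 1 = 6
  d = 344: d(344) · φ(344/344) = 8 · 1 = 8
Summing: (d * φ)(344) = 168 + 168 + 126 + 168 + 8 + 8 + 6 + 8 = 660.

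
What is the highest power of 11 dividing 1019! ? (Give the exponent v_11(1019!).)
v_11(1019!) = 100

Legendre's formula: v_p(n!) = Σ_{k ≥ 1} ⌊n / p^k⌋. For p = 11, n = 1019, the terms are:
  ⌊1019/11^1⌋ = ⌊1019/11⌋ = 92
  ⌊1019/11^2⌋ = ⌊1019/121⌋ = 8
(the next term ⌊1019/11^3⌋ = 0, terminating the sum). Summing: v_11(1019!) = 92 + 8 = 100.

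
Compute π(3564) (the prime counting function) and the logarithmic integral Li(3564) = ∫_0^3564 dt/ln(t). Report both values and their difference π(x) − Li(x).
π(3564) = 499;  Li(3564) ≈ 512.43;  π(x) − Li(x) ≈ -13.43.

Direct count of primes ≤ 3564 gives π(3564) = 499. Numerical evaluation of the logarithmic integral gives Li(3564) ≈ 512.43. The difference π(x) − Li(x) ≈ -13.43 is typically negative for small/moderate x (Li(x) overestimates), though Littlewood's theorem shows this sign changes infinitely often.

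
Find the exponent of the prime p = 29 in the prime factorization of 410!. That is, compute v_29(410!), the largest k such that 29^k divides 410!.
v_29(410!) = 14

Legendre's formula: v_p(n!) = Σ_{k ≥ 1} ⌊n / p^k⌋. For p = 29, n = 410, the terms are:
  ⌊410/29^1⌋ = ⌊410/29⌋ = 14
(the next term ⌊410/29^2⌋ = 0, terminating the sum). Summing: v_29(410!) = 14 = 14.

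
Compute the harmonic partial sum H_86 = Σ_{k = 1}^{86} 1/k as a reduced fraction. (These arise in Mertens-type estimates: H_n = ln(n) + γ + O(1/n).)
H_86 = 3698356445237207772956045432953649519/734184632222154704090370027645633600

Direct summation: H_86 = 1 + 1/2 + ... + 1/86. The least common denominator is lcm(1, ..., 86) = 8076030954443701744994070304101969600; over this denominator the numerator is 8076030954443701744994070304101969600 + 4038015477221850872497035152050984800 + 2692010318147900581664690101367323200 + 2019007738610925436248517576025492400 + 1615206190888740348998814060820393920 + 1346005159073950290832345050683661600 + 1153718707777671677856295757728852800 + 1009503869305462718124258788012746200 + 897336772715966860554896700455774400 + 807603095444370174499407030410196960 + 734184632222154704090370027645633600 + 673002579536975145416172525341830800 + 621233150341823211153390023392459200 + 576859353888835838928147878864426400 + 538402063629580116332938020273464640 + 504751934652731359062129394006373100 + 475060644379041279117298253182468800 + 448668386357983430277448350227887200 + 425054260760194828683898437057998400 + 403801547722185087249703515205098480 + 384572902592557225952098585909617600 + 367092316111077352045185013822816800 + 351131780627987032391046534960955200 + 336501289768487572708086262670915400 + 323041238177748069799762812164078784 + 310616575170911605576695011696229600 + 299112257571988953518298900151924800 + 288429676944417919464073939432213200 + 278483826015300060172209320831102400 + 269201031814790058166469010136732320 + 260517127562700056290131300132321600 + 252375967326365679531064697003186550 + 244728210740718234696790009215211200 + 237530322189520639558649126591234400 + 230743741555534335571259151545770560 + 224334193178991715138724175113943600 + 218271106876856803918758656867620800 + 212527130380097414341949218528999200 + 207077716780607737051130007797486400 + 201900773861092543624851757602549240 + 196976364742529310853513909856145600 + 192286451296278612976049292954808800 + 187814673359155854534745821025627200 + 183546158055538676022592506911408400 + 179467354543193372110979340091154880 + 175565890313993516195523267480477600 + 171830445839227696702001495831956800 + 168250644884243786354043131335457700 + 164816958253953096836613679675550400 + 161520619088874034899881406082039392 + 158353548126347093039099417727489600 + 155308287585455802788347505848114800 + 152377942536673617830076798190603200 + 149556128785994476759149450075962400 + 146836926444430940818074005529126720 + 144214838472208959732036969716106600 + 141684753586731609561299479019332800 + 139241913007650030086104660415551200 + 136881880583791554999899496679694400 + 134600515907395029083234505068366160 + 132393950072847569590066726296753600 + 130258563781350028145065650066160800 + 128190967530852408650699528636539200 + 126187983663182839765532348501593275 + 124246630068364642230678004678491840 + 122364105370359117348395004607605600 + 120537775439458234999911497076148800 + 118765161094760319779324563295617200 + 117043926875995677463682178320318400 + 115371870777767167785629575772885280 + 113746914851319742887240426818337600 + 112167096589495857569362087556971800 + 110630561019776736232795483617835200 + 109135553438428401959379328433810400 + 107680412725916023266587604054692928 + 106263565190048707170974609264499600 + 104883518888879243441481432520804800 + 103538858390303868525565003898743200 + 102228239929667110696127472203822400 + 100950386930546271812425878801274620 + 99704085857329651172766300050641600 + 98488182371264655426756954928072800 + 97301577764381948734868316916891200 + 96143225648139306488024646477404400 + 95012128875808255823459650636493760 + 93907336679577927267372910512813600 = 40681920897609285502516499762490144709, so H_86 = 40681920897609285502516499762490144709/8076030954443701744994070304101969600; reducing by gcd(40681920897609285502516499762490144709, 8076030954443701744994070304101969600) = 11 gives 3698356445237207772956045432953649519/734184632222154704090370027645633600 ≈ 5.03737. (The PNT-adjacent estimate ln(86) + γ ≈ 5.03156 matches within O(1/n).)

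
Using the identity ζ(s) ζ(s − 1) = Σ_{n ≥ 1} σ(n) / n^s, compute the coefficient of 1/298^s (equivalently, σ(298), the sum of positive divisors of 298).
σ(298) = 450

In the product (Σ m^0/m^s)(Σ k / k^s) = Σ (Σ_{d | n} d) / n^s, the coefficient of 1/n^s is σ(n) = Σ_{d | n} d. For n = 298, divisors are [1, 2, 149, 298]; summing: σ(298) = 450.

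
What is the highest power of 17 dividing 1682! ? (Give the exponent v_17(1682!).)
v_17(1682!) = 103

Legendre's formula: v_p(n!) = Σ_{k ≥ 1} ⌊n / p^k⌋. For p = 17, n = 1682, the terms are:
  ⌊1682/17^1⌋ = ⌊1682/17⌋ = 98
  ⌊1682/17^2⌋ = ⌊1682/289⌋ = 5
(the next term ⌊1682/17^3⌋ = 0, terminating the sum). Summing: v_17(1682!) = 98 + 5 = 103.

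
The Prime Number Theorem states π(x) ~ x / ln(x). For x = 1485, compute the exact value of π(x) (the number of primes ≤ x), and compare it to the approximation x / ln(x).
π(1485) = 235;  x/ln(x) ≈ 203.34;  relative error ≈ 13.47%.

Directly count primes up to 1485: π(1485) = 235. The PNT approximation gives 1485/ln(1485) ≈ 1485/7.30317 ≈ 203.34. Relative error (π(x) − x/ln(x)) / π(x) ≈ 13.47%; the approximation is known to undercount slightly (Li(x) is a better estimate).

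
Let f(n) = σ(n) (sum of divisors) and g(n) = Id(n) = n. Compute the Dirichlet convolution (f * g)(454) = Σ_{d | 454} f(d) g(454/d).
(σ * Id)(454) = 2275

Divisors of 454: [1, 2, 227, 454]. For each d | 454:
  d = 1: σ(1) · Id(454/1) = 1 · 454 = 454
  d = 2: σ(2) · Id(454/2) = 3 · 227 = 681
  d = 227: σ(227) · Id(454/227) = 228 · 2 = 456
  d = 454: σ(454) · Id(454/454) = 684 · 1 = 684
Summing: (σ * Id)(454) = 454 + 681 + 456 + 684 = 2275.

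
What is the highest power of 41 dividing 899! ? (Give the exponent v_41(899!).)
v_41(899!) = 21

Legendre's formula: v_p(n!) = Σ_{k ≥ 1} ⌊n / p^k⌋. For p = 41, n = 899, the terms are:
  ⌊899/41^1⌋ = ⌊899/41⌋ = 21
(the next term ⌊899/41^2⌋ = 0, terminating the sum). Summing: v_41(899!) = 21 = 21.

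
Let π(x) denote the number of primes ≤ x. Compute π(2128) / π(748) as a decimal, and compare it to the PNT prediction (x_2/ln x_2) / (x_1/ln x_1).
π(2128)/π(748) = 319/132 ≈ 2.4167;  PNT prediction ≈ 2.4568.

π(748) = 132 and π(2128) = 319, so π(2128)/π(748) ≈ 2.4167. The PNT-predicted ratio is (2128/ln(2128)) / (748/ln(748)) ≈ 2.4568. The two agree to within a few percent, as expected.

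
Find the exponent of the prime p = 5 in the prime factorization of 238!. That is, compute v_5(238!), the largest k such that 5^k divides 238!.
v_5(238!) = 57

Legendre's formula: v_p(n!) = Σ_{k ≥ 1} ⌊n / p^k⌋. For p = 5, n = 238, the terms are:
  ⌊238/5^1⌋ = ⌊238/5⌋ = 47
  ⌊238/5^2⌋ = ⌊238/25⌋ = 9
  ⌊238/5^3⌋ = ⌊238/125⌋ = 1
(the next term ⌊238/5^4⌋ = 0, terminating the sum). Summing: v_5(238!) = 47 + 9 + 1 = 57.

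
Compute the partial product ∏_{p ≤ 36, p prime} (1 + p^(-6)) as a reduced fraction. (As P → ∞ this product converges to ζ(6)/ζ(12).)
∏ = 27817995139941732182652708678753385001734002671757520/27350499395438163022926501194256392285250955967934357

The primes p ≤ 36 are [2, 3, 5, 7, 11, 13, 17, 19, 23, 29, 31]. For each, (1 + 1/p^6) = (p^6 + 1)/p^6. Multiplying these fractions over p ∈ [2, 3, 5, 7, 11, 13, 17, 19, 23, 29, 31] gives 27817995139941732182652708678753385001734002671757520/27350499395438163022926501194256392285250955967934357. (In the limit P → ∞ this tends to ζ(6)/ζ(12).)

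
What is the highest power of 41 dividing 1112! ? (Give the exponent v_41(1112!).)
v_41(1112!) = 27

Legendre's formula: v_p(n!) = Σ_{k ≥ 1} ⌊n / p^k⌋. For p = 41, n = 1112, the terms are:
  ⌊1112/41^1⌋ = ⌊1112/41⌋ = 27
(the next term ⌊1112/41^2⌋ = 0, terminating the sum). Summing: v_41(1112!) = 27 = 27.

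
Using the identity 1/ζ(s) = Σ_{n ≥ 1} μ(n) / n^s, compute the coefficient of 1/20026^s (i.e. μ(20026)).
μ(20026) = 1

Factor n = 20026 = 2 · 17 · 19 · 31. μ(n) = 0 if any exponent ≥ 2 (not squarefree); otherwise μ(n) = (−1)^{ω(n)} where ω(n) is the number of distinct prime factors. Applying: μ(20026) = 1.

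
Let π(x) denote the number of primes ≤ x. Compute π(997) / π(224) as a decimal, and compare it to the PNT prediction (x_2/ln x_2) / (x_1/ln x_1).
π(997)/π(224) = 168/48 ≈ 3.5000;  PNT prediction ≈ 3.4884.

π(224) = 48 and π(997) = 168, so π(997)/π(224) ≈ 3.5000. The PNT-predicted ratio is (997/ln(997)) / (224/ln(224)) ≈ 3.4884. The two agree to within a few percent, as expected.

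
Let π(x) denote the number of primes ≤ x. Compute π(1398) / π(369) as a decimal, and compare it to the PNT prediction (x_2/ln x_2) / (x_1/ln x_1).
π(1398)/π(369) = 221/73 ≈ 3.0274;  PNT prediction ≈ 3.0919.

π(369) = 73 and π(1398) = 221, so π(1398)/π(369) ≈ 3.0274. The PNT-predicted ratio is (1398/ln(1398)) / (369/ln(369)) ≈ 3.0919. The two agree to within a few percent, as expected.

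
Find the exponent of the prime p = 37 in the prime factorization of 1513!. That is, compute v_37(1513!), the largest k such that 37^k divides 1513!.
v_37(1513!) = 41

Legendre's formula: v_p(n!) = Σ_{k ≥ 1} ⌊n / p^k⌋. For p = 37, n = 1513, the terms are:
  ⌊1513/37^1⌋ = ⌊1513/37⌋ = 40
  ⌊1513/37^2⌋ = ⌊1513/1369⌋ = 1
(the next term ⌊1513/37^3⌋ = 0, terminating the sum). Summing: v_37(1513!) = 40 + 1 = 41.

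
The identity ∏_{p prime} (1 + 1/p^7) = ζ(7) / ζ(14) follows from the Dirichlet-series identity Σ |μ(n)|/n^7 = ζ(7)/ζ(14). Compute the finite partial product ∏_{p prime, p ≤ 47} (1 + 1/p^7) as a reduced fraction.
∏ = 263853992248183929955588067841649958807762565359040660091503223132247928290282626850939575242745161896165376/261685269908462752626449098337825267072687203746267710284915637456014619560925349129829845059340019784340625

The primes p ≤ 47 are [2, 3, 5, 7, 11, 13, 17, 19, 23, 29, 31, 37, 41, 43, 47]. For each, (1 + 1/p^7) = (p^7 + 1)/p^7. Multiplying these fractions over p ∈ [2, 3, 5, 7, 11, 13, 17, 19, 23, 29, 31, 37, 41, 43, 47] gives 263853992248183929955588067841649958807762565359040660091503223132247928290282626850939575242745161896165376/261685269908462752626449098337825267072687203746267710284915637456014619560925349129829845059340019784340625. (In the limit P → ∞ this tends to ζ(7)/ζ(14).)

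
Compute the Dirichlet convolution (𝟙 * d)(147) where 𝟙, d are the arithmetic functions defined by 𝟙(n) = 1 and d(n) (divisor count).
(𝟙 * d)(147) = 18

Divisors of 147: [1, 3, 7, 21, 49, 147]. For each d | 147:
  d = 1: 𝟙(1) · d(147/1) = 1 · 6 = 6
  d = 3: 𝟙(3) · d(147/3) = 1 · 3 = 3
  d = 7: 𝟙(7) · d(147/7) = 1 · 4 = 4
  d = 21: 𝟙(21) · d(147/21) = 1 · 2 = 2
  d = 49: 𝟙(49) · d(147/49) = 1 · 2 = 2
  d = 147: 𝟙(147) · d(147/147) = 1 · 1 = 1
Summing: (𝟙 * d)(147) = 6 + 3 + 4 + 2 + 2 + 1 = 18.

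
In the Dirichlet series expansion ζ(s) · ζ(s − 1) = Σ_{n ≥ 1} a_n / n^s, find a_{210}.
σ(210) = 576

In the product (Σ m^0/m^s)(Σ k / k^s) = Σ (Σ_{d | n} d) / n^s, the coefficient of 1/n^s is σ(n) = Σ_{d | n} d. For n = 210, divisors are [1, 2, 3, 5, 6, 7, 10, 14, 15, 21, 30, 35, 42, 70, 105, 210]; summing: σ(210) = 576.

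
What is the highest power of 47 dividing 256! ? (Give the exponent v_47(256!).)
v_47(256!) = 5

Legendre's formula: v_p(n!) = Σ_{k ≥ 1} ⌊n / p^k⌋. For p = 47, n = 256, the terms are:
  ⌊256/47^1⌋ = ⌊256/47⌋ = 5
(the next term ⌊256/47^2⌋ = 0, terminating the sum). Summing: v_47(256!) = 5 = 5.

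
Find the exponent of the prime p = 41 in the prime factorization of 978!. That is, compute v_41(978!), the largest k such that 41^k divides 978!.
v_41(978!) = 23

Legendre's formula: v_p(n!) = Σ_{k ≥ 1} ⌊n / p^k⌋. For p = 41, n = 978, the terms are:
  ⌊978/41^1⌋ = ⌊978/41⌋ = 23
(the next term ⌊978/41^2⌋ = 0, terminating the sum). Summing: v_41(978!) = 23 = 23.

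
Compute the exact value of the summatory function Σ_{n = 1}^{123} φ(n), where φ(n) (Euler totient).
Σ_{n ≤ 123} φ(n) = 4636

Compute φ(n) for each 1 ≤ n ≤ 123: φ(1) = 1, φ(2) = 1, φ(3) = 2, φ(4) = 2, φ(5) = 4, φ(6) = 2, φ(7) = 6, φ(8) = 4, φ(9) = 6, φ(10) = 4, φ(11) = 10, φ(12) = 4, φ(13) = 12, φ(14) = 6, φ(15) = 8, φ(16) = 8, φ(17) = 16, φ(18) = 6, φ(19) = 18, φ(20) = 8, φ(21) = 12, φ(22) = 10, φ(23) = 22, φ(24) = 8, φ(25) = 20, φ(26) = 12, φ(27) = 18, φ(28) = 12, φ(29) = 28, φ(30) = 8, φ(31) = 30, φ(32) = 16, φ(33) = 20, φ(34) = 16, φ(35) = 24, φ(36) = 12, φ(37) = 36, φ(38) = 18, φ(39) = 24, φ(40) = 16, φ(41) = 40, φ(42) = 12, φ(43) = 42, φ(44) = 20, φ(45) = 24, φ(46) = 22, φ(47) = 46, φ(48) = 16, φ(49) = 42, φ(50) = 20, φ(51) = 32, φ(52) = 24, φ(53) = 52, φ(54) = 18, φ(55) = 40, φ(56) = 24, φ(57) = 36, φ(58) = 28, φ(59) = 58, φ(60) = 16, φ(61) = 60, φ(62) = 30, φ(63) = 36, φ(64) = 32, φ(65) = 48, φ(66) = 20, φ(67) = 66, φ(68) = 32, φ(69) = 44, φ(70) = 24, φ(71) = 70, φ(72) = 24, φ(73) = 72, φ(74) = 36, φ(75) = 40, φ(76) = 36, φ(77) = 60, φ(78) = 24, φ(79) = 78, φ(80) = 32, φ(81) = 54, φ(82) = 40, φ(83) = 82, φ(84) = 24, φ(85) = 64, φ(86) = 42, φ(87) = 56, φ(88) = 40, φ(89) = 88, φ(90) = 24, φ(91) = 72, φ(92) = 44, φ(93) = 60, φ(94) = 46, φ(95) = 72, φ(96) = 32, φ(97) = 96, φ(98) = 42, φ(99) = 60, φ(100) = 40, φ(101) = 100, φ(102) = 32, φ(103) = 102, φ(104) = 48, φ(105) = 48, φ(106) = 52, φ(107) = 106, φ(108) = 36, φ(109) = 108, φ(110) = 40, φ(111) = 72, φ(112) = 48, φ(113) = 112, φ(114) = 36, φ(115) = 88, φ(116) = 56, φ(117) = 72, φ(118) = 58, φ(119) = 96, φ(120) = 32, φ(121) = 110, φ(122) = 60, φ(123) = 80. Summing all 123 values: 4636. (Average order: Σ_{n ≤ x} φ(n) ~ (3/π²) x². For x = 123, (3/π²)·123² ≈ 4598.66.)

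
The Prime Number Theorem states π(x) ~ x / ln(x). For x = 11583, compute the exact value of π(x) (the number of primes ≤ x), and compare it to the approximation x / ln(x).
π(11583) = 1393;  x/ln(x) ≈ 1237.86;  relative error ≈ 11.14%.

Directly count primes up to 11583: π(11583) = 1393. The PNT approximation gives 11583/ln(11583) ≈ 11583/9.35729 ≈ 1237.86. Relative error (π(x) − x/ln(x)) / π(x) ≈ 11.14%; the approximation is known to undercount slightly (Li(x) is a better estimate).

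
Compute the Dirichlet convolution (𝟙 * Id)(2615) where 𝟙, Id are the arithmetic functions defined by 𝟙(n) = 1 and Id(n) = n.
(𝟙 * Id)(2615) = 3144

Divisors of 2615: [1, 5, 523, 2615]. For each d | 2615:
  d = 1: 𝟙(1) · Id(2615/1) = 1 · 2615 = 2615
  d = 5: 𝟙(5) · Id(2615/5) = 1 · 523 = 523
  d = 523: 𝟙(523) · Id(2615/523) = 1 · 5 = 5
  d = 2615: 𝟙(2615) · Id(2615/2615) = 1 · 1 = 1
Summing: (𝟙 * Id)(2615) = 2615 + 523 + 5 + 1 = 3144.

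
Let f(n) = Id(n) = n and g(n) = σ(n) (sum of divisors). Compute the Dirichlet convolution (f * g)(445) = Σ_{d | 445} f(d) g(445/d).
(Id * σ)(445) = 1969

Divisors of 445: [1, 5, 89, 445]. For each d | 445:
  d = 1: Id(1) · σ(445/1) = 1 · 540 = 540
  d = 5: Id(5) · σ(445/5) = 5 · 90 = 450
  d = 89: Id(89) · σ(445/89) = 89 · 6 = 534
  d = 445: Id(445) · σ(445/445) = 445 · 1 = 445
Summing: (Id * σ)(445) = 540 + 450 + 534 + 445 = 1969.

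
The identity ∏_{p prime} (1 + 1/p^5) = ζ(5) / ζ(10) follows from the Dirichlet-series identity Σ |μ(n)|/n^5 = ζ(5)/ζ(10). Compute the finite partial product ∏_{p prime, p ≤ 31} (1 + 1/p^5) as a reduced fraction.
∏ = 63844361159480726970812326794206836752384/61631932954678205462623400894081119262815

The primes p ≤ 31 are [2, 3, 5, 7, 11, 13, 17, 19, 23, 29, 31]. For each, (1 + 1/p^5) = (p^5 + 1)/p^5. Multiplying these fractions over p ∈ [2, 3, 5, 7, 11, 13, 17, 19, 23, 29, 31] gives 63844361159480726970812326794206836752384/61631932954678205462623400894081119262815. (In the limit P → ∞ this tends to ζ(5)/ζ(10).)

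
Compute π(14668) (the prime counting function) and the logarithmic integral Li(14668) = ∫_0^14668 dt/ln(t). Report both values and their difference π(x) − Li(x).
π(14668) = 1717;  Li(14668) ≈ 1742.06;  π(x) − Li(x) ≈ -25.06.

Direct count of primes ≤ 14668 gives π(14668) = 1717. Numerical evaluation of the logarithmic integral gives Li(14668) ≈ 1742.06. The difference π(x) − Li(x) ≈ -25.06 is typically negative for small/moderate x (Li(x) overestimates), though Littlewood's theorem shows this sign changes infinitely often.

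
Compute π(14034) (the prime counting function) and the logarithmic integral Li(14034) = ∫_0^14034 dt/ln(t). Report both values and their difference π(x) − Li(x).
π(14034) = 1656;  Li(14034) ≈ 1675.82;  π(x) − Li(x) ≈ -19.82.

Direct count of primes ≤ 14034 gives π(14034) = 1656. Numerical evaluation of the logarithmic integral gives Li(14034) ≈ 1675.82. The difference π(x) − Li(x) ≈ -19.82 is typically negative for small/moderate x (Li(x) overestimates), though Littlewood's theorem shows this sign changes infinitely often.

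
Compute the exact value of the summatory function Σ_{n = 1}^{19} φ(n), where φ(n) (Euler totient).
Σ_{n ≤ 19} φ(n) = 120

Compute φ(n) for each 1 ≤ n ≤ 19: φ(1) = 1, φ(2) = 1, φ(3) = 2, φ(4) = 2, φ(5) = 4, φ(6) = 2, φ(7) = 6, φ(8) = 4, φ(9) = 6, φ(10) = 4, φ(11) = 10, φ(12) = 4, φ(13) = 12, φ(14) = 6, φ(15) = 8, φ(16) = 8, φ(17) = 16, φ(18) = 6, φ(19) = 18. Summing all 19 values: 120. (Average order: Σ_{n ≤ x} φ(n) ~ (3/π²) x². For x = 19, (3/π²)·19² ≈ 109.73.)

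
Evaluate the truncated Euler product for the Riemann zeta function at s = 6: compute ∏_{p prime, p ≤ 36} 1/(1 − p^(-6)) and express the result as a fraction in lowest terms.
∏ = 21845630847366461901783214359247811231609675/21473219492121468455585352466296495056879616

The primes p ≤ 36 are [2, 3, 5, 7, 11, 13, 17, 19, 23, 29, 31]. For each prime, (1 − 1/p^6)^(-1) = p^6 / (p^6 − 1). The product is (1 − 1/2^6)^(-1), (1 − 1/3^6)^(-1), (1 − 1/5^6)^(-1), (1 − 1/7^6)^(-1), (1 − 1/11^6)^(-1), (1 − 1/13^6)^(-1), (1 − 1/17^6)^(-1), (1 − 1/19^6)^(-1), (1 − 1/23^6)^(-1), (1 − 1/29^6)^(-1), (1 − 1/31^6)^(-1) = ∏ p^6 / (p^6 − 1) = 21845630847366461901783214359247811231609675/21473219492121468455585352466296495056879616.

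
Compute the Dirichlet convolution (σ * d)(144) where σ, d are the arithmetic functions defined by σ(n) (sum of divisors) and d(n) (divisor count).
(σ * d)(144) = 2376

Divisors of 144: [1, 2, 3, 4, 6, 8, 9, 12, 16, 18, 24, 36, 48, 72, 144]. For each d | 144:
  d = 1: σ(1) · d(144/1) = 1 · 15 = 15
  d = 2: σ(2) · d(144/2) = 3 · 12 = 36
  d = 3: σ(3) · d(144/3) = 4 · 10 = 40
  d = 4: σ(4) · d(144/4) = 7 · 9 = 63
  d = 6: σ(6) · d(144/6) = 12 · 8 = 96
  d = 8: σ(8) · d(144/8) = 15 · 6 = 90
  d = 9: σ(9) · d(144/9) = 13 · 5 = 65
  d = 12: σ(12) · d(144/12) = 28 · 6 = 168
  d = 16: σ(16) · d(144/16) = 31 · 3 = 93
  d = 18: σ(18) · d(144/18) = 39 · 4 = 156
  d = 24: σ(24) · d(144/24) = 60 · 4 = 240
  d = 36: σ(36) · d(144/36) = 91 · 3 = 273
  d = 48: σ(48) · d(144/48) = 124 · 2 = 248
  d = 72: σ(72) · d(144/72) = 195 · 2 = 390
  d = 144: σ(144) · d(144/144) = 403 · 1 = 403
Summing: (σ * d)(144) = 15 + 36 + 40 + 63 + 96 + 90 + 65 + 168 + 93 + 156 + 240 + 273 + 248 + 390 + 403 = 2376.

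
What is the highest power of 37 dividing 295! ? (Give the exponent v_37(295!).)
v_37(295!) = 7

Legendre's formula: v_p(n!) = Σ_{k ≥ 1} ⌊n / p^k⌋. For p = 37, n = 295, the terms are:
  ⌊295/37^1⌋ = ⌊295/37⌋ = 7
(the next term ⌊295/37^2⌋ = 0, terminating the sum). Summing: v_37(295!) = 7 = 7.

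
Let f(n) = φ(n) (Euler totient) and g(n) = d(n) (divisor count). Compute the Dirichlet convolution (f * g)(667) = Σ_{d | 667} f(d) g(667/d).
(φ * d)(667) = 720

Divisors of 667: [1, 23, 29, 667]. For each d | 667:
  d = 1: φ(1) · d(667/1) = 1 · 4 = 4
  d = 23: φ(23) · d(667/23) = 22 · 2 = 44
  d = 29: φ(29) · d(667/29) = 28 · 2 = 56
  d = 667: φ(667) · d(667/667) = 616 · 1 = 616
Summing: (φ * d)(667) = 4 + 44 + 56 + 616 = 720.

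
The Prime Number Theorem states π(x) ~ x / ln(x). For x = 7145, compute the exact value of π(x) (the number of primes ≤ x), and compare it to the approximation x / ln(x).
π(7145) = 914;  x/ln(x) ≈ 805.15;  relative error ≈ 11.91%.

Directly count primes up to 7145: π(7145) = 914. The PNT approximation gives 7145/ln(7145) ≈ 7145/8.87417 ≈ 805.15. Relative error (π(x) − x/ln(x)) / π(x) ≈ 11.91%; the approximation is known to undercount slightly (Li(x) is a better estimate).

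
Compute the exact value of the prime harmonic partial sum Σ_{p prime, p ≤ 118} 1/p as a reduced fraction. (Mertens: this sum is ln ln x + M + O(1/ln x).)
Σ 1/p = 58472171373748331322981543916880425472323867753/31610054640417607788145206291543662493274686990

π(118) = 30, so the primes ≤ 118 are [2, 3, 5, 7, 11, 13, 17, 19, 23, 29, 31, 37, 41, 43, 47, 53, 59, 61, 67, 71, 73, 79, 83, 89, 97, 101, 103, 107, 109, 113]. Summing 1/p over these primes: 58472171373748331322981543916880425472323867753/31610054640417607788145206291543662493274686990 ≈ 1.8498. Mertens estimate ln ln(118) + 0.2615 ≈ 1.8240.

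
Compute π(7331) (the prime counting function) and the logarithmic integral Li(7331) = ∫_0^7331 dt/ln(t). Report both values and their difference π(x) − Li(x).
π(7331) = 934;  Li(7331) ≈ 951.62;  π(x) − Li(x) ≈ -17.62.

Direct count of primes ≤ 7331 gives π(7331) = 934. Numerical evaluation of the logarithmic integral gives Li(7331) ≈ 951.62. The difference π(x) − Li(x) ≈ -17.62 is typically negative for small/moderate x (Li(x) overestimates), though Littlewood's theorem shows this sign changes infinitely often.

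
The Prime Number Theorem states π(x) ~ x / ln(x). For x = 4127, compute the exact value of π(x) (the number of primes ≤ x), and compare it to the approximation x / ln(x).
π(4127) = 567;  x/ln(x) ≈ 495.72;  relative error ≈ 12.57%.

Directly count primes up to 4127: π(4127) = 567. The PNT approximation gives 4127/ln(4127) ≈ 4127/8.32531 ≈ 495.72. Relative error (π(x) − x/ln(x)) / π(x) ≈ 12.57%; the approximation is known to undercount slightly (Li(x) is a better estimate).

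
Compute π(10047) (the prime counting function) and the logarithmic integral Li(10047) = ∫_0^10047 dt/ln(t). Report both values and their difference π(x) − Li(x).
π(10047) = 1233;  Li(10047) ≈ 1251.24;  π(x) − Li(x) ≈ -18.24.

Direct count of primes ≤ 10047 gives π(10047) = 1233. Numerical evaluation of the logarithmic integral gives Li(10047) ≈ 1251.24. The difference π(x) − Li(x) ≈ -18.24 is typically negative for small/moderate x (Li(x) overestimates), though Littlewood's theorem shows this sign changes infinitely often.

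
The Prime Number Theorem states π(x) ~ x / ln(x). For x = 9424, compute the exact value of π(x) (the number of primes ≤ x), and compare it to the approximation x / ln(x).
π(9424) = 1166;  x/ln(x) ≈ 1029.83;  relative error ≈ 11.68%.

Directly count primes up to 9424: π(9424) = 1166. The PNT approximation gives 9424/ln(9424) ≈ 9424/9.15101 ≈ 1029.83. Relative error (π(x) − x/ln(x)) / π(x) ≈ 11.68%; the approximation is known to undercount slightly (Li(x) is a better estimate).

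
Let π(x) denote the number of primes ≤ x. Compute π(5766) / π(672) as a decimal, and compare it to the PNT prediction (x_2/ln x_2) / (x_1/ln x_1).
π(5766)/π(672) = 757/121 ≈ 6.2562;  PNT prediction ≈ 6.4506.

π(672) = 121 and π(5766) = 757, so π(5766)/π(672) ≈ 6.2562. The PNT-predicted ratio is (5766/ln(5766)) / (672/ln(672)) ≈ 6.4506. The two agree to within a few percent, as expected.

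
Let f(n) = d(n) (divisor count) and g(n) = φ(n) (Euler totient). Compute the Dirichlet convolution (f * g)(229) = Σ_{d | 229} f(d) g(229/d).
(d * φ)(229) = 230

Divisors of 229: [1, 229]. For each d | 229:
  d = 1: d(1) · φ(229/1) = 1 · 228 = 228
  d = 229: d(229) · φ(229/229) = 2 · 1 = 2
Summing: (d * φ)(229) = 228 + 2 = 230.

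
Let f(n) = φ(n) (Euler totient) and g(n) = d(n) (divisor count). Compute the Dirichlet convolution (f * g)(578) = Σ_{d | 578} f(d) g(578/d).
(φ * d)(578) = 921

Divisors of 578: [1, 2, 17, 34, 289, 578]. For each d | 578:
  d = 1: φ(1) · d(578/1) = 1 · 6 = 6
  d = 2: φ(2) · d(578/2) = 1 · 3 = 3
  d = 17: φ(17) · d(578/17) = 16 · 4 = 64
  d = 34: φ(34) · d(578/34) = 16 · 2 = 32
  d = 289: φ(289) · d(578/289) = 272 · 2 = 544
  d = 578: φ(578) · d(578/578) = 272 · 1 = 272
Summing: (φ * d)(578) = 6 + 3 + 64 + 32 + 544 + 272 = 921.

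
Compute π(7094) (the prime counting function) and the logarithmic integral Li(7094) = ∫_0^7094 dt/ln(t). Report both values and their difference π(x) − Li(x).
π(7094) = 909;  Li(7094) ≈ 924.94;  π(x) − Li(x) ≈ -15.94.

Direct count of primes ≤ 7094 gives π(7094) = 909. Numerical evaluation of the logarithmic integral gives Li(7094) ≈ 924.94. The difference π(x) − Li(x) ≈ -15.94 is typically negative for small/moderate x (Li(x) overestimates), though Littlewood's theorem shows this sign changes infinitely often.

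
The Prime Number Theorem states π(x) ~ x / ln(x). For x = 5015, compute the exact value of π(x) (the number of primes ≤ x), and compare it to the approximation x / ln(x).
π(5015) = 672;  x/ln(x) ≈ 588.60;  relative error ≈ 12.41%.

Directly count primes up to 5015: π(5015) = 672. The PNT approximation gives 5015/ln(5015) ≈ 5015/8.52019 ≈ 588.60. Relative error (π(x) − x/ln(x)) / π(x) ≈ 12.41%; the approximation is known to undercount slightly (Li(x) is a better estimate).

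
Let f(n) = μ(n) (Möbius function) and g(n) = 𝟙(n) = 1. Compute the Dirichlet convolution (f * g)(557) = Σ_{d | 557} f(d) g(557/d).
(μ * 𝟙)(557) = 0

Divisors of 557: [1, 557]. For each d | 557:
  d = 1: μ(1) · 𝟙(557/1) = 1 · 1 = 1
  d = 557: μ(557) · 𝟙(557/557) = -1 · 1 = -1
Summing: (μ * 𝟙)(557) = 1 + -1 = 0.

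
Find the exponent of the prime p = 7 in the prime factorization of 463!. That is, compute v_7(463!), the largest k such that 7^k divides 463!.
v_7(463!) = 76

Legendre's formula: v_p(n!) = Σ_{k ≥ 1} ⌊n / p^k⌋. For p = 7, n = 463, the terms are:
  ⌊463/7^1⌋ = ⌊463/7⌋ = 66
  ⌊463/7^2⌋ = ⌊463/49⌋ = 9
  ⌊463/7^3⌋ = ⌊463/343⌋ = 1
(the next term ⌊463/7^4⌋ = 0, terminating the sum). Summing: v_7(463!) = 66 + 9 + 1 = 76.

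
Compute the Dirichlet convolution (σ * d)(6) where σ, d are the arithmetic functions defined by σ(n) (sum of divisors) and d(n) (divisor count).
(σ * d)(6) = 30

Divisors of 6: [1, 2, 3, 6]. For each d | 6:
  d = 1: σ(1) · d(6/1) = 1 · 4 = 4
  d = 2: σ(2) · d(6/2) = 3 · 2 = 6
  d = 3: σ(3) · d(6/3) = 4 · 2 = 8
  d = 6: σ(6) · d(6/6) = 12 · 1 = 12
Summing: (σ * d)(6) = 4 + 6 + 8 + 12 = 30.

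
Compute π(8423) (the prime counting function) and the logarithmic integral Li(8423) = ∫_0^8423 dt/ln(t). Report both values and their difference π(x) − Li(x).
π(8423) = 1053;  Li(8423) ≈ 1073.35;  π(x) − Li(x) ≈ -20.35.

Direct count of primes ≤ 8423 gives π(8423) = 1053. Numerical evaluation of the logarithmic integral gives Li(8423) ≈ 1073.35. The difference π(x) − Li(x) ≈ -20.35 is typically negative for small/moderate x (Li(x) overestimates), though Littlewood's theorem shows this sign changes infinitely often.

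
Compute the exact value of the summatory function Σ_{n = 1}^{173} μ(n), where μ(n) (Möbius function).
Σ_{n ≤ 173} μ(n) = -3

Compute μ(n) for each 1 ≤ n ≤ 173: μ(1) = 1, μ(2) = -1, μ(3) = -1, μ(4) = 0, μ(5) = -1, μ(6) = 1, μ(7) = -1, μ(8) = 0, μ(9) = 0, μ(10) = 1, μ(11) = -1, μ(12) = 0, μ(13) = -1, μ(14) = 1, μ(15) = 1, μ(16) = 0, μ(17) = -1, μ(18) = 0, μ(19) = -1, μ(20) = 0, μ(21) = 1, μ(22) = 1, μ(23) = -1, μ(24) = 0, μ(25) = 0, μ(26) = 1, μ(27) = 0, μ(28) = 0, μ(29) = -1, μ(30) = -1, μ(31) = -1, μ(32) = 0, μ(33) = 1, μ(34) = 1, μ(35) = 1, μ(36) = 0, μ(37) = -1, μ(38) = 1, μ(39) = 1, μ(40) = 0, μ(41) = -1, μ(42) = -1, μ(43) = -1, μ(44) = 0, μ(45) = 0, μ(46) = 1, μ(47) = -1, μ(48) = 0, μ(49) = 0, μ(50) = 0, μ(51) = 1, μ(52) = 0, μ(53) = -1, μ(54) = 0, μ(55) = 1, μ(56) = 0, μ(57) = 1, μ(58) = 1, μ(59) = -1, μ(60) = 0, μ(61) = -1, μ(62) = 1, μ(63) = 0, μ(64) = 0, μ(65) = 1, μ(66) = -1, μ(67) = -1, μ(68) = 0, μ(69) = 1, μ(70) = -1, μ(71) = -1, μ(72) = 0, μ(73) = -1, μ(74) = 1, μ(75) = 0, μ(76) = 0, μ(77) = 1, μ(78) = -1, μ(79) = -1, μ(80) = 0, μ(81) = 0, μ(82) = 1, μ(83) = -1, μ(84) = 0, μ(85) = 1, μ(86) = 1, μ(87) = 1, μ(88) = 0, μ(89) = -1, μ(90) = 0, μ(91) = 1, μ(92) = 0, μ(93) = 1, μ(94) = 1, μ(95) = 1, μ(96) = 0, μ(97) = -1, μ(98) = 0, μ(99) = 0, μ(100) = 0, μ(101) = -1, μ(102) = -1, μ(103) = -1, μ(104) = 0, μ(105) = -1, μ(106) = 1, μ(107) = -1, μ(108) = 0, μ(109) = -1, μ(110) = -1, μ(111) = 1, μ(112) = 0, μ(113) = -1, μ(114) = -1, μ(115) = 1, μ(116) = 0, μ(117) = 0, μ(118) = 1, μ(119) = 1, μ(120) = 0, μ(121) = 0, μ(122) = 1, μ(123) = 1, μ(124) = 0, μ(125) = 0, μ(126) = 0, μ(127) = -1, μ(128) = 0, μ(129) = 1, μ(130) = -1, μ(131) = -1, μ(132) = 0, μ(133) = 1, μ(134) = 1, μ(135) = 0, μ(136) = 0, μ(137) = -1, μ(138) = -1, μ(139) = -1, μ(140) = 0, μ(141) = 1, μ(142) = 1, μ(143) = 1, μ(144) = 0, μ(145) = 1, μ(146) = 1, μ(147) = 0, μ(148) = 0, μ(149) = -1, μ(150) = 0, μ(151) = -1, μ(152) = 0, μ(153) = 0, μ(154) = -1, μ(155) = 1, μ(156) = 0, μ(157) = -1, μ(158) = 1, μ(159) = 1, μ(160) = 0, μ(161) = 1, μ(162) = 0, μ(163) = -1, μ(164) = 0, μ(165) = -1, μ(166) = 1, μ(167) = -1, μ(168) = 0, μ(169) = 0, μ(170) = -1, μ(171) = 0, μ(172) = 0, μ(173) = -1. Summing all 173 values: -3. (Mertens function M(x) = Σ_{n ≤ x} μ(n); on average M(x) should be small (PNT ⟺ M(x) = o(x)).)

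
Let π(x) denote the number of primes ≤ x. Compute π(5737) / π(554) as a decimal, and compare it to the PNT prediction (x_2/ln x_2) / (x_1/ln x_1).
π(5737)/π(554) = 754/101 ≈ 7.4653;  PNT prediction ≈ 7.5587.

π(554) = 101 and π(5737) = 754, so π(5737)/π(554) ≈ 7.4653. The PNT-predicted ratio is (5737/ln(5737)) / (554/ln(554)) ≈ 7.5587. The two agree to within a few percent, as expected.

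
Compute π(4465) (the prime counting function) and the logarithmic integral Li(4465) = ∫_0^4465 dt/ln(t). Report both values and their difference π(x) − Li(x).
π(4465) = 607;  Li(4465) ≈ 621.05;  π(x) − Li(x) ≈ -14.05.

Direct count of primes ≤ 4465 gives π(4465) = 607. Numerical evaluation of the logarithmic integral gives Li(4465) ≈ 621.05. The difference π(x) − Li(x) ≈ -14.05 is typically negative for small/moderate x (Li(x) overestimates), though Littlewood's theorem shows this sign changes infinitely often.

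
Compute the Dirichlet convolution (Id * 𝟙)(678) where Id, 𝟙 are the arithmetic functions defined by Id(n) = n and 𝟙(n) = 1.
(Id * 𝟙)(678) = 1368

Divisors of 678: [1, 2, 3, 6, 113, 226, 339, 678]. For each d | 678:
  d = 1: Id(1) · 𝟙(678/1) = 1 · 1 = 1
  d = 2: Id(2) · 𝟙(678/2) = 2 · 1 = 2
  d = 3: Id(3) · 𝟙(678/3) = 3 · 1 = 3
  d = 6: Id(6) · 𝟙(678/6) = 6 · 1 = 6
  d = 113: Id(113) · 𝟙(678/113) = 113 · 1 = 113
  d = 226: Id(226) · 𝟙(678/226) = 226 · 1 = 226
  d = 339: Id(339) · 𝟙(678/339) = 339 · 1 = 339
  d = 678: Id(678) · 𝟙(678/678) = 678 · 1 = 678
Summing: (Id * 𝟙)(678) = 1 + 2 + 3 + 6 + 113 + 226 + 339 + 678 = 1368.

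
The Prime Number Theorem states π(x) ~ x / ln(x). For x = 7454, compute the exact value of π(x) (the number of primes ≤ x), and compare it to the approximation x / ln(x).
π(7454) = 943;  x/ln(x) ≈ 835.98;  relative error ≈ 11.35%.

Directly count primes up to 7454: π(7454) = 943. The PNT approximation gives 7454/ln(7454) ≈ 7454/8.91651 ≈ 835.98. Relative error (π(x) − x/ln(x)) / π(x) ≈ 11.35%; the approximation is known to undercount slightly (Li(x) is a better estimate).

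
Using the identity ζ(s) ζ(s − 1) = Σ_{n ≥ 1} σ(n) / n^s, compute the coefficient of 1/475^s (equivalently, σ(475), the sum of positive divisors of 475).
σ(475) = 620

In the product (Σ m^0/m^s)(Σ k / k^s) = Σ (Σ_{d | n} d) / n^s, the coefficient of 1/n^s is σ(n) = Σ_{d | n} d. For n = 475, divisors are [1, 5, 19, 25, 95, 475]; summing: σ(475) = 620.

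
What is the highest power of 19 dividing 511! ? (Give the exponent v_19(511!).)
v_19(511!) = 27

Legendre's formula: v_p(n!) = Σ_{k ≥ 1} ⌊n / p^k⌋. For p = 19, n = 511, the terms are:
  ⌊511/19^1⌋ = ⌊511/19⌋ = 26
  ⌊511/19^2⌋ = ⌊511/361⌋ = 1
(the next term ⌊511/19^3⌋ = 0, terminating the sum). Summing: v_19(511!) = 26 + 1 = 27.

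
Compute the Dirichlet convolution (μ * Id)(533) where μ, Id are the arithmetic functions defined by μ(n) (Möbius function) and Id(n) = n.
(μ * Id)(533) = 480

Divisors of 533: [1, 13, 41, 533]. For each d | 533:
  d = 1: μ(1) · Id(533/1) = 1 · 533 = 533
  d = 13: μ(13) · Id(533/13) = -1 · 41 = -41
  d = 41: μ(41) · Id(533/41) = -1 · 13 = -13
  d = 533: μ(533) · Id(533/533) = 1 · 1 = 1
Summing: (μ * Id)(533) = 533 + -41 + -13 + 1 = 480.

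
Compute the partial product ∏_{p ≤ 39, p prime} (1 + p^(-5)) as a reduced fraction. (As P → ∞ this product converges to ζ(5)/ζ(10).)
∏ = 233011615725255938572288274478934396372114341888/224936953086109917286174853620680141509079739945

The primes p ≤ 39 are [2, 3, 5, 7, 11, 13, 17, 19, 23, 29, 31, 37]. For each, (1 + 1/p^5) = (p^5 + 1)/p^5. Multiplying these fractions over p ∈ [2, 3, 5, 7, 11, 13, 17, 19, 23, 29, 31, 37] gives 233011615725255938572288274478934396372114341888/224936953086109917286174853620680141509079739945. (In the limit P → ∞ this tends to ζ(5)/ζ(10).)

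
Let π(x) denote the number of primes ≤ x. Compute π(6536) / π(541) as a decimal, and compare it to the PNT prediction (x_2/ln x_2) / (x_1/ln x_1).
π(6536)/π(541) = 844/100 ≈ 8.4400;  PNT prediction ≈ 8.6548.

π(541) = 100 and π(6536) = 844, so π(6536)/π(541) ≈ 8.4400. The PNT-predicted ratio is (6536/ln(6536)) / (541/ln(541)) ≈ 8.6548. The two agree to within a few percent, as expected.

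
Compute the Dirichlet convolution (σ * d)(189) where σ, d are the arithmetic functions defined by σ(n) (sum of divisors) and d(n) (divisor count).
(σ * d)(189) = 820

Divisors of 189: [1, 3, 7, 9, 21, 27, 63, 189]. For each d | 189:
  d = 1: σ(1) · d(189/1) = 1 · 8 = 8
  d = 3: σ(3) · d(189/3) = 4 · 6 = 24
  d = 7: σ(7) · d(189/7) = 8 · 4 = 32
  d = 9: σ(9) · d(189/9) = 13 · 4 = 52
  d = 21: σ(21) · d(189/21) = 32 · 3 = 96
  d = 27: σ(27) · d(189/27) = 40 · 2 = 80
  d = 63: σ(63) · d(189/63) = 104 · 2 = 208
  d = 189: σ(189) · d(189/189) = 320 · 1 = 320
Summing: (σ * d)(189) = 8 + 24 + 32 + 52 + 96 + 80 + 208 + 320 = 820.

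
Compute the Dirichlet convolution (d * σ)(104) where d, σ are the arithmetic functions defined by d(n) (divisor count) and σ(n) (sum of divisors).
(d * σ)(104) = 672

Divisors of 104: [1, 2, 4, 8, 13, 26, 52, 104]. For each d | 104:
  d = 1: d(1) · σ(104/1) = 1 · 210 = 210
  d = 2: d(2) · σ(104/2) = 2 · 98 = 196
  d = 4: d(4) · σ(104/4) = 3 · 42 = 126
  d = 8: d(8) · σ(104/8) = 4 · 14 = 56
  d = 13: d(13) · σ(104/13) = 2 · 15 = 30
  d = 26: d(26) · σ(104/26) = 4 · 7 = 28
  d = 52: d(52) · σ(104/52) = 6 · 3 = 18
  d = 104: d(104) · σ(104/104) = 8 · 1 = 8
Summing: (d * σ)(104) = 210 + 196 + 126 + 56 + 30 + 28 + 18 + 8 = 672.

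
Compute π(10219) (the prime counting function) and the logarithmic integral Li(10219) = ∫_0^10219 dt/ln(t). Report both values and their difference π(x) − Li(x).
π(10219) = 1253;  Li(10219) ≈ 1269.89;  π(x) − Li(x) ≈ -16.89.

Direct count of primes ≤ 10219 gives π(10219) = 1253. Numerical evaluation of the logarithmic integral gives Li(10219) ≈ 1269.89. The difference π(x) − Li(x) ≈ -16.89 is typically negative for small/moderate x (Li(x) overestimates), though Littlewood's theorem shows this sign changes infinitely often.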